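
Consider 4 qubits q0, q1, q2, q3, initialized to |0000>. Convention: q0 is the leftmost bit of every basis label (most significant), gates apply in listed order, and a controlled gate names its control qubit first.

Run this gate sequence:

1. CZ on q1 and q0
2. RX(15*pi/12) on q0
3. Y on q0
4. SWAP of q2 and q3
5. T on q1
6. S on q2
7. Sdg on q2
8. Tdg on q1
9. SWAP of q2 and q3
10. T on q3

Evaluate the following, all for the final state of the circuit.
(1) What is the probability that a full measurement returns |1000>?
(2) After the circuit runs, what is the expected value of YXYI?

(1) Outcome |1000> occurs with probability 1/2 - sqrt(2)/4. Key observation: the block from step 4 through step 9 cancels to the identity and can be dropped.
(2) In the final state, YXYI has expectation 0.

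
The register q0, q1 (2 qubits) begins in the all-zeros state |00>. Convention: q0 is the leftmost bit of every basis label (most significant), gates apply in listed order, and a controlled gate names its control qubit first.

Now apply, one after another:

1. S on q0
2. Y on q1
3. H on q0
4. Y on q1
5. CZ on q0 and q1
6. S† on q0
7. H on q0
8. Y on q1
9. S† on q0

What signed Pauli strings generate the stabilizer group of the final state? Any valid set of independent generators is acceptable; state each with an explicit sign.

The final state is stabilized by the group generated by +XI, -IZ; other independent generating sets are equally valid.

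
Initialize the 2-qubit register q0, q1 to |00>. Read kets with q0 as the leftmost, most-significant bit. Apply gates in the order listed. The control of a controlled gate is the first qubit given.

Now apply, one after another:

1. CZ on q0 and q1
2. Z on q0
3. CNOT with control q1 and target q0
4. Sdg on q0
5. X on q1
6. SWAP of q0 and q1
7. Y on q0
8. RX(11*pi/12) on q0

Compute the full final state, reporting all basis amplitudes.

The resulting statevector has amplitude -I*sqrt(sqrt(2) + 2)/4 + I*sqrt(6 - 3*sqrt(2))/4 on |00>, 0 on |01>, -sqrt(3*sqrt(2) + 6)/4 - sqrt(2 - sqrt(2))/4 on |10>, 0 on |11>.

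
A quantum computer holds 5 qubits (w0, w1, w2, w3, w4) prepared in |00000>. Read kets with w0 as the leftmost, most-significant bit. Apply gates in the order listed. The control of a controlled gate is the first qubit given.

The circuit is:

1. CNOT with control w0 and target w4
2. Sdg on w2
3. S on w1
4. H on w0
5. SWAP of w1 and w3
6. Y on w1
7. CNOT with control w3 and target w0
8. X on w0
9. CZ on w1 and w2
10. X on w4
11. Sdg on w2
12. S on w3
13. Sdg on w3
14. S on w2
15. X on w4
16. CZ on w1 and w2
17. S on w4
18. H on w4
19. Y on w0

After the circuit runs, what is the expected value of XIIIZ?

The observable XIIIZ averages to 0.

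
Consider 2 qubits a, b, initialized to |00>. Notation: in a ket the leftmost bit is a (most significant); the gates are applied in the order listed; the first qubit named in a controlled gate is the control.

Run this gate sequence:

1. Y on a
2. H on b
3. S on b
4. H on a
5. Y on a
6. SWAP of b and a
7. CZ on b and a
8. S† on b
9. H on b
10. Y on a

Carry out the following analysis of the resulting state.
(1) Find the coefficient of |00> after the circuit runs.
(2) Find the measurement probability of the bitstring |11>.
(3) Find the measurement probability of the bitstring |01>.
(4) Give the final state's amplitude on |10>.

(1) |00> carries amplitude sqrt(2)*(-1 - I)/4 in the final state.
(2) A full measurement returns |11> with probability 1/4.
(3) A full measurement returns |01> with probability 1/4.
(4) The amplitude on |10> is sqrt(2)*(-1 - I)/4.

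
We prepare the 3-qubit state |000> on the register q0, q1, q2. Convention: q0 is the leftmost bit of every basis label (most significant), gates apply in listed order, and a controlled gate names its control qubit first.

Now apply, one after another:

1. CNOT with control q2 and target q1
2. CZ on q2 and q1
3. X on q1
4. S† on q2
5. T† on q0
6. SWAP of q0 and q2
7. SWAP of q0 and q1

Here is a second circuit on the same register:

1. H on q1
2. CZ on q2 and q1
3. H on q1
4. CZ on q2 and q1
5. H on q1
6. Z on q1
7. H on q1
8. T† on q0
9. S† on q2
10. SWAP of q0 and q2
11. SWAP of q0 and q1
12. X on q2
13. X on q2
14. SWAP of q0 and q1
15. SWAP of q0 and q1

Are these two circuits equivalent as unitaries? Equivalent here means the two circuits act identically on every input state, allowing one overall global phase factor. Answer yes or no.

Yes — the two circuits implement the same unitary up to a global phase.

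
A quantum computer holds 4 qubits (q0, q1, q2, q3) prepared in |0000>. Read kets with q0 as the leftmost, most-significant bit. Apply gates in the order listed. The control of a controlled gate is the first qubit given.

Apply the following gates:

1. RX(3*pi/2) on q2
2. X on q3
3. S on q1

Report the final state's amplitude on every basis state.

The resulting statevector has amplitude -sqrt(2)/2 on |0001>, -sqrt(2)*I/2 on |0011>, and 0 on every other basis state.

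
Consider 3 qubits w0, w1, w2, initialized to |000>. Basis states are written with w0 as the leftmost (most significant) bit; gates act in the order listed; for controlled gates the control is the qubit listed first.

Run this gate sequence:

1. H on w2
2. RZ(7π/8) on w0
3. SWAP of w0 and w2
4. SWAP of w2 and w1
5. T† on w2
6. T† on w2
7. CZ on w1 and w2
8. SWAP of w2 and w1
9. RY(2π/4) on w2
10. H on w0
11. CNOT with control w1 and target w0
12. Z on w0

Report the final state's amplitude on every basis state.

After the circuit, the state carries amplitude -sqrt(2)*exp(9*I*pi/16)/2 on |000>, -sqrt(2)*exp(9*I*pi/16)/2 on |001>, and 0 on every other basis state.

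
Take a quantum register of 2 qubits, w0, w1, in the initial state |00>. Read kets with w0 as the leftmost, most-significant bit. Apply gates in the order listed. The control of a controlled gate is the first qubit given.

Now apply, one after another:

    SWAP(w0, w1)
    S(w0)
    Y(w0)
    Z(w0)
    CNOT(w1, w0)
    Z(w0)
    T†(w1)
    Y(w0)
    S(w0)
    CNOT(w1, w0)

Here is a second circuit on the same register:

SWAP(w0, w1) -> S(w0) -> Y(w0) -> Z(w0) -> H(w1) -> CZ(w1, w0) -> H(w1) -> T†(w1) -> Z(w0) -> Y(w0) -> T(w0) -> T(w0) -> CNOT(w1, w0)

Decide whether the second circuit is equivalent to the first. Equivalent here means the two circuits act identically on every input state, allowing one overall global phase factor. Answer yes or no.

No, they are not equivalent — no single phase factor reconciles the two unitaries.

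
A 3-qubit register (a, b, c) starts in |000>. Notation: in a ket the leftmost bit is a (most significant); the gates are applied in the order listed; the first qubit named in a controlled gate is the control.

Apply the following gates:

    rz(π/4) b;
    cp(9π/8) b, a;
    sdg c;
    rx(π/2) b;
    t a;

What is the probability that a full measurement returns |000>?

The probability of measuring |000> is 1/2.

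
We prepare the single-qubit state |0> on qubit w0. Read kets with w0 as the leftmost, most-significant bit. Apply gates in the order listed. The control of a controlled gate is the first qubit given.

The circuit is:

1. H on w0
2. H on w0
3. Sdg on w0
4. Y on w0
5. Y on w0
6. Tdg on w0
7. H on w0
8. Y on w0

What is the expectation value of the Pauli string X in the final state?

In the final state, X has expectation -1.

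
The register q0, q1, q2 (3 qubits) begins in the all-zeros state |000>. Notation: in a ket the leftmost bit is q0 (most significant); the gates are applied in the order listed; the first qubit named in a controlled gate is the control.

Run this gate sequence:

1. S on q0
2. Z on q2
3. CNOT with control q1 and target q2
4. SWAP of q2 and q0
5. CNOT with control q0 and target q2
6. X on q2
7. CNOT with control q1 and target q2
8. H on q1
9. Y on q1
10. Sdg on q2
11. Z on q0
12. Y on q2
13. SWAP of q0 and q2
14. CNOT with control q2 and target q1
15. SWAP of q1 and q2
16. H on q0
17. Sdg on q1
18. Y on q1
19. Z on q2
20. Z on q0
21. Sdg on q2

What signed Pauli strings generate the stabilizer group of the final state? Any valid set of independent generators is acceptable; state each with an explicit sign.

One valid set of independent stabilizer generators is -XII, -IIY, -IZI (any independent generating set of the same group is equally correct).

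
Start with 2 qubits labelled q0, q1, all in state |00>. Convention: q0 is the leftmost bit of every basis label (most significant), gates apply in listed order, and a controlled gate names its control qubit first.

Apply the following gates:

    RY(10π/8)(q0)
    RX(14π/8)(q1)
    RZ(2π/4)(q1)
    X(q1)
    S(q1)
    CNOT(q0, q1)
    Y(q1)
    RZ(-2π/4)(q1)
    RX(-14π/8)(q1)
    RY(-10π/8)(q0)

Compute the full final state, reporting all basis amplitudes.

After the circuit, the state carries amplitude (1 - I)*(-1 + sqrt(2) + 3*I)/8 on |00>, (1 - I)*(-sqrt(2) - 1 + 3*I)/8 on |01>, (1 - I)*(1 - I + sqrt(2)*I)/8 on |10>, (1 - I)*(1 - sqrt(2)*I - I)/8 on |11>.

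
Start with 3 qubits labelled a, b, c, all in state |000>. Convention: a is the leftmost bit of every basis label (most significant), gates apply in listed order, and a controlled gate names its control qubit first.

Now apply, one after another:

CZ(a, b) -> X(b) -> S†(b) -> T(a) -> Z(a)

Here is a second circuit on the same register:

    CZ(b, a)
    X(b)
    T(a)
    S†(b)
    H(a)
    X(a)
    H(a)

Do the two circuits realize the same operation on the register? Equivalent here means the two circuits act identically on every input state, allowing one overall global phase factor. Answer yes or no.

Yes — the two circuits implement the same unitary up to a global phase.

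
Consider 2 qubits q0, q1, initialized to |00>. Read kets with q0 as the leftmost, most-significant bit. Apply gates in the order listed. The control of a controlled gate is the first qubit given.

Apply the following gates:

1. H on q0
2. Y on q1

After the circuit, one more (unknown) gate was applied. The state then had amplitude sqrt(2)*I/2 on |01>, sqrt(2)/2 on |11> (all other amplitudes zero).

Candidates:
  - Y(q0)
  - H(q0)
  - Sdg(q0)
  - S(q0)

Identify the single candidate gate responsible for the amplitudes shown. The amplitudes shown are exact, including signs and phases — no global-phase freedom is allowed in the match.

It was Sdg(q0) that produced the state shown.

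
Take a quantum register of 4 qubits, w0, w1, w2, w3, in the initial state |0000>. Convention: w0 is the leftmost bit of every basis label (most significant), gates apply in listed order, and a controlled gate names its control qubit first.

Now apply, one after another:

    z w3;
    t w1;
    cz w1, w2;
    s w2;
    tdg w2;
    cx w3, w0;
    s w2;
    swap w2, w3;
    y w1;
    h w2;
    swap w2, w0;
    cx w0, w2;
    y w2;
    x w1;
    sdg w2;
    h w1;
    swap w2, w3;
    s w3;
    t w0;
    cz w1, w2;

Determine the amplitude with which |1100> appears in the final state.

The final state's coefficient on |1100> equals exp(I*pi/4)/2.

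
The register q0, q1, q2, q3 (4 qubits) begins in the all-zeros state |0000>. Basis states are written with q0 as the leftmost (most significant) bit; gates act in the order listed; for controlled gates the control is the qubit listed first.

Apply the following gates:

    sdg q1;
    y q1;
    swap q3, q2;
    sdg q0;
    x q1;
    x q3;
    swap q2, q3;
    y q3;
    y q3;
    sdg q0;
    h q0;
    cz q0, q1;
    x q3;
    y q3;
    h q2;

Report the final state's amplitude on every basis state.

The final amplitudes are 1/2 on |0000>, -1/2 on |0010>, 1/2 on |1000>, -1/2 on |1010>, and 0 on every other basis state.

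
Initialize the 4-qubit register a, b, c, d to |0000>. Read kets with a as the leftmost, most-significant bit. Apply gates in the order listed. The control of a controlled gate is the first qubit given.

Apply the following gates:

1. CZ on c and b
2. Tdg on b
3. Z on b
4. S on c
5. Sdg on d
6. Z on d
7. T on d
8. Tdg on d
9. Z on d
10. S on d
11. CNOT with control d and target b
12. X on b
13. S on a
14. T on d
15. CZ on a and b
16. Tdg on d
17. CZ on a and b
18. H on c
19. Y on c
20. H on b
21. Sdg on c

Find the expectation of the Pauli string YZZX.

In the final state, YZZX has expectation 0. Key observation: gates 5-10 undo each other exactly, leaving only the rest of the circuit to track.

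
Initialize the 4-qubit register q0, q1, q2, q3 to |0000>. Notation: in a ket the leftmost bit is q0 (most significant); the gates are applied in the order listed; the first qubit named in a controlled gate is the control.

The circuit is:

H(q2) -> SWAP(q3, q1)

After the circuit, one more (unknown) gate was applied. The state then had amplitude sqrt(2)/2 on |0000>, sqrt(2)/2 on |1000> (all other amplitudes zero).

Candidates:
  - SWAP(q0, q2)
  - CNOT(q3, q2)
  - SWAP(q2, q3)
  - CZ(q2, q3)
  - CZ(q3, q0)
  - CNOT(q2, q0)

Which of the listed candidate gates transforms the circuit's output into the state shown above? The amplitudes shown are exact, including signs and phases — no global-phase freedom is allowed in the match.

It was SWAP(q0, q2) that produced the state shown.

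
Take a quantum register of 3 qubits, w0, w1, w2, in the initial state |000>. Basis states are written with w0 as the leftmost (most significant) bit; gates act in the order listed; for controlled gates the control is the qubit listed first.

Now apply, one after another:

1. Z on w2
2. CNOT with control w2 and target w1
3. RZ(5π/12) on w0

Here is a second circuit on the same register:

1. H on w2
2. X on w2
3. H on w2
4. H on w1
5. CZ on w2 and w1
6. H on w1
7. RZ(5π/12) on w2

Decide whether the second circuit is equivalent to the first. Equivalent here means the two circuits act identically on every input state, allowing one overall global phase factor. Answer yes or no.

No — the two circuits implement different unitaries, even allowing a global phase.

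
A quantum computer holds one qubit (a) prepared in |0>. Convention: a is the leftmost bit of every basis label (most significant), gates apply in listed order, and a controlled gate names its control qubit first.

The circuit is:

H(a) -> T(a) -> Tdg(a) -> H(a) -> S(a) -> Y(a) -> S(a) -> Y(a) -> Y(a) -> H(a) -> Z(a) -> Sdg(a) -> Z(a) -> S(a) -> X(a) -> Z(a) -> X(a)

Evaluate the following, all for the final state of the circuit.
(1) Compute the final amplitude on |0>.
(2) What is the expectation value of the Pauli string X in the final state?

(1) The amplitude on |0> is sqrt(2)/2.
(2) In the final state, X has expectation 1.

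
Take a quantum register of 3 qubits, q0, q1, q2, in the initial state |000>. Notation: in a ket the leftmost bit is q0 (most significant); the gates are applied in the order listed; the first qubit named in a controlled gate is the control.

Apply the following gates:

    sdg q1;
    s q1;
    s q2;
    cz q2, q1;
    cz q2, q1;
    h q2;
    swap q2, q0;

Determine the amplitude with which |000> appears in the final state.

The amplitude on |000> is sqrt(2)/2. Key observation: the block from step 4 through step 5 cancels to the identity and can be dropped.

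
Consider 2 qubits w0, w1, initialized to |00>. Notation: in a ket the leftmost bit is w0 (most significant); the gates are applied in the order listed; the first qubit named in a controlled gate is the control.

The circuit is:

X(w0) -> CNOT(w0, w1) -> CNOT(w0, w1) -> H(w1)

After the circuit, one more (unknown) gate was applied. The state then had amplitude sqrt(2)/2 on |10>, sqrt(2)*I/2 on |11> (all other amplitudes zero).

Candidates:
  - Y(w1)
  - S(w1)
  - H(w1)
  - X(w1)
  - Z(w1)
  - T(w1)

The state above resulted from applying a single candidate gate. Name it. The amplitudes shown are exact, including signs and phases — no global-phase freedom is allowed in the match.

The applied gate was S(w1).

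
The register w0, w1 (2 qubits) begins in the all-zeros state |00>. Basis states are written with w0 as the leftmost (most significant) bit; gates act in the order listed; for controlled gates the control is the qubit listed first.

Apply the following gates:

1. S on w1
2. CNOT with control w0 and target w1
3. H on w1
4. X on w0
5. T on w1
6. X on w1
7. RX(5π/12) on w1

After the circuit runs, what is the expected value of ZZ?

The observable ZZ averages to 1/4 + sqrt(3)/4.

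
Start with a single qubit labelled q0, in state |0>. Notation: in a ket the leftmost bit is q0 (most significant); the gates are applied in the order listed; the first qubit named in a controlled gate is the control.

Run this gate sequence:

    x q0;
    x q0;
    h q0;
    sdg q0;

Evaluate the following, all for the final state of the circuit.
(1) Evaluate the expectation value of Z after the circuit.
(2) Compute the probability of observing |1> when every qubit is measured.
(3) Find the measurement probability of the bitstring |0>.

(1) The observable Z averages to 0.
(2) The probability of measuring |1> is 1/2.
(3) The probability of measuring |0> is 1/2.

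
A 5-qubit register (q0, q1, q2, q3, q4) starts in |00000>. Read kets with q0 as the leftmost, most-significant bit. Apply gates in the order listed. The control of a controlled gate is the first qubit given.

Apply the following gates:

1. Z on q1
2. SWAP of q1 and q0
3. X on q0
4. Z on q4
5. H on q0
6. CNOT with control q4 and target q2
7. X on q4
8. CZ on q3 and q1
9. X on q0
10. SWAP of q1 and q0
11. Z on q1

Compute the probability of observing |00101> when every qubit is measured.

The probability of measuring |00101> is 0.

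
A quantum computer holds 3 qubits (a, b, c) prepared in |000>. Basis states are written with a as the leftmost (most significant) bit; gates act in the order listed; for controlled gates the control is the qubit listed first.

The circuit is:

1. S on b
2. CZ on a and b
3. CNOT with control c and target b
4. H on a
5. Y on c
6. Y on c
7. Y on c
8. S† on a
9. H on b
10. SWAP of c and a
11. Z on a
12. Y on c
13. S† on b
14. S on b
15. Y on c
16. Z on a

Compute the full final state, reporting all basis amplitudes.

The final amplitudes are 0 on |000>, 0 on |001>, 0 on |010>, 0 on |011>, I/2 on |100>, 1/2 on |101>, I/2 on |110>, 1/2 on |111>. Key observation: gates 11-16 undo each other exactly, leaving only the rest of the circuit to track.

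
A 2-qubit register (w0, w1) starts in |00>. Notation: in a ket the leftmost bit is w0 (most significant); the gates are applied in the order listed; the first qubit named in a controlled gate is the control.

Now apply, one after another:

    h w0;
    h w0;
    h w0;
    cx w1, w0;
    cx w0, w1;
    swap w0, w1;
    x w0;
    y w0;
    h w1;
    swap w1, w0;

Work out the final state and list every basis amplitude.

The final amplitudes are -I/2 on |00>, I/2 on |01>, -I/2 on |10>, -I/2 on |11>. Key observation: the block from step 1 through step 2 cancels to the identity and can be dropped.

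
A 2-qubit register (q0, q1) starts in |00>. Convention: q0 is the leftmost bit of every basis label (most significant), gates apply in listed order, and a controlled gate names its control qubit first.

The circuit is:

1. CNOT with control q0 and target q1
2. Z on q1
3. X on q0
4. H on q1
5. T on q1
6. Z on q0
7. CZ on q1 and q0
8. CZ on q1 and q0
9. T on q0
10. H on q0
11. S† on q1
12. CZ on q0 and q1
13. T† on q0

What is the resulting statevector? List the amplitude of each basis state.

After the circuit, the state carries amplitude -exp(I*pi/4)/2 on |00>, -1/2 on |01>, 1/2 on |10>, exp(3*I*pi/4)/2 on |11>.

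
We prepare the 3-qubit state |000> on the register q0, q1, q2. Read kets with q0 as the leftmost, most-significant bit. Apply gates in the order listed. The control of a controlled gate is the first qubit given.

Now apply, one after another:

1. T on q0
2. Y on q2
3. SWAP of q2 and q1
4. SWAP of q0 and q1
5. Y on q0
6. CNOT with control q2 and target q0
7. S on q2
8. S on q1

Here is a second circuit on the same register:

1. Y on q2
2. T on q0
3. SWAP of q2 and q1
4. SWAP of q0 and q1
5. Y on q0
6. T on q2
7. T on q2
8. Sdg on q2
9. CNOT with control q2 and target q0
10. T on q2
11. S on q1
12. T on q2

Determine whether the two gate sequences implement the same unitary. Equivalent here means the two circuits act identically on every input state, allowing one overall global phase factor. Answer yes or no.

Yes: on every input state the two circuits agree up to one overall phase factor.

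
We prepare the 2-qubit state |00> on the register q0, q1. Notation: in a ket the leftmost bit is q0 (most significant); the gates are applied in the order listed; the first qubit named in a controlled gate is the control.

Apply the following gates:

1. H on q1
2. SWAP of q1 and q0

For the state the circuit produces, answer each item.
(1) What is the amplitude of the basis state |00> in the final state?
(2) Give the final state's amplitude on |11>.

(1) The final state's coefficient on |00> equals sqrt(2)/2.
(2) |11> carries amplitude 0 in the final state.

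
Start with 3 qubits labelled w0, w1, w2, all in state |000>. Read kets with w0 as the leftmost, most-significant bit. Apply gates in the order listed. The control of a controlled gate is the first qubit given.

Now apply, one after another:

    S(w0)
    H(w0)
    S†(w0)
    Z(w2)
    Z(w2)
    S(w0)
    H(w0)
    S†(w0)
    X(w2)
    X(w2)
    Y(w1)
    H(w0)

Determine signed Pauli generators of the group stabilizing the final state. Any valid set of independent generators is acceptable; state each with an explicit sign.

The stabilizer group can be generated by +XII, -IZI, +IIZ, among other valid generating sets.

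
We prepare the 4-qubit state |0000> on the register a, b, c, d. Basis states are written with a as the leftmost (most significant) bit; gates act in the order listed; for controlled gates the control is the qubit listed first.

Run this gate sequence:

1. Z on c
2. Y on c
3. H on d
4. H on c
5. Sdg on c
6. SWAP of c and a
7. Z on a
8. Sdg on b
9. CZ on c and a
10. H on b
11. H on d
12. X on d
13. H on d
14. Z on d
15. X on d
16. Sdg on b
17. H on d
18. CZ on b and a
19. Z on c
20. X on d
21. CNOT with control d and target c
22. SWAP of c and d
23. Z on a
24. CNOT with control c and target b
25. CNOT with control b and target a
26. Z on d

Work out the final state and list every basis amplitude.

After the circuit, the state carries amplitude -1/2 on |0011>, 1/2 on |0111>, I/2 on |1011>, -I/2 on |1111>, and 0 on every other basis state. Key observation: steps 11-14 multiply out to the identity, so the circuit reduces to the remaining gates.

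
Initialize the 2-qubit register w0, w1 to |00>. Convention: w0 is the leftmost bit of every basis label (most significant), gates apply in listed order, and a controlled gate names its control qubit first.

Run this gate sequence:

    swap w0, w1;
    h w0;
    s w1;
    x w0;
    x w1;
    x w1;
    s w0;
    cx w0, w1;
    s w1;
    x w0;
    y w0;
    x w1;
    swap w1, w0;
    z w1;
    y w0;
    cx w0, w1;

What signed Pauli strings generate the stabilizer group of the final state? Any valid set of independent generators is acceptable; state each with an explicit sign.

One valid set of independent stabilizer generators is +XI, +IZ (any independent generating set of the same group is equally correct).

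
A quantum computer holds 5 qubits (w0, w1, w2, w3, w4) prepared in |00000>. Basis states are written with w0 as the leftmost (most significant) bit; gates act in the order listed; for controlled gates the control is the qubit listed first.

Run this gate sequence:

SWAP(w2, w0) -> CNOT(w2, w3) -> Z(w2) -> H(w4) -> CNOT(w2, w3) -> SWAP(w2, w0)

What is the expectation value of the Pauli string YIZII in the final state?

The observable YIZII averages to 0.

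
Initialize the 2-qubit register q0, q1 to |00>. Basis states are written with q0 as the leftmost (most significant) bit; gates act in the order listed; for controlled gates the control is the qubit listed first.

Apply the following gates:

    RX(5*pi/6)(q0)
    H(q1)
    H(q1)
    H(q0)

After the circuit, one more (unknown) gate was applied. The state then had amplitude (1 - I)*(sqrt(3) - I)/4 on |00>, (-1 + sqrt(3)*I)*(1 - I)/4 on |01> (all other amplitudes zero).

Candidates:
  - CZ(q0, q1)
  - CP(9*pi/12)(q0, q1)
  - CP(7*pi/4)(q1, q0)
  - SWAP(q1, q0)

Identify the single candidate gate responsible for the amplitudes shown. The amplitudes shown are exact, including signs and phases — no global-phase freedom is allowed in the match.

The unique candidate consistent with the amplitudes is SWAP(q1, q0).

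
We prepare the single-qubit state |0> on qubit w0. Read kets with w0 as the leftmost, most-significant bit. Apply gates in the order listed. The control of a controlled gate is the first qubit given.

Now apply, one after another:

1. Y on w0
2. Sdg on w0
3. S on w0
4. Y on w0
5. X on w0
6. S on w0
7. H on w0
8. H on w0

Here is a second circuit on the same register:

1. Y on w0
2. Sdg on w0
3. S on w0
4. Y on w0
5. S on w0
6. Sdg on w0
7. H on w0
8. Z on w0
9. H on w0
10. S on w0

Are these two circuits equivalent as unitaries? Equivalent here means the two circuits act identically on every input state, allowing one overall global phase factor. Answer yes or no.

Yes, they are equivalent — the unitaries differ by at most a global phase.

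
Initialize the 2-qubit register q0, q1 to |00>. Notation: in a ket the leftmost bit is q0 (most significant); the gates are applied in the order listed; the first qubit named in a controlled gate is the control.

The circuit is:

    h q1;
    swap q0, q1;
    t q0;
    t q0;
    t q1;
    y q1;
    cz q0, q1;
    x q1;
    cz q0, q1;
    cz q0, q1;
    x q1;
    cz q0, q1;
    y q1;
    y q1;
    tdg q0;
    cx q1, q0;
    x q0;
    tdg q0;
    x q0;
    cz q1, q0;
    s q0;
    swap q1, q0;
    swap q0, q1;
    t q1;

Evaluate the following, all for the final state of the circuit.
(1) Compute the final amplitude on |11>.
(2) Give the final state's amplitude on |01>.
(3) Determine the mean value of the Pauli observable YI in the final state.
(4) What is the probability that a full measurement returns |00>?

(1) |11> carries amplitude sqrt(2)*exp(I*pi/4)/2 in the final state.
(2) The amplitude on |01> is sqrt(2)*exp(3*I*pi/4)/2.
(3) In the final state, YI has expectation -1.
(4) A full measurement returns |00> with probability 0.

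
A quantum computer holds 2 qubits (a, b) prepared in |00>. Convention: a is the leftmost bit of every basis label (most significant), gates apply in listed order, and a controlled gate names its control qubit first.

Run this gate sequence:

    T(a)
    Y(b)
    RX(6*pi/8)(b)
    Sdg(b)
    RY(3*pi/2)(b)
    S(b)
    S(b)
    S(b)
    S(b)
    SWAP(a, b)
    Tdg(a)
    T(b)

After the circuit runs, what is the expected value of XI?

The expectation value of XI is -1/2. Key observation: the block from step 6 through step 9 cancels to the identity and can be dropped.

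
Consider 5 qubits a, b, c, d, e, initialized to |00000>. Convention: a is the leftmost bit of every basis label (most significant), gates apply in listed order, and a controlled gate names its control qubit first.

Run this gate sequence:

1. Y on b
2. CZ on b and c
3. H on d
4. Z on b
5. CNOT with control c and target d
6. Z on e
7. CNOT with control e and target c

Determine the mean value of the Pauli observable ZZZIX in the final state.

The expectation value of ZZZIX is 0.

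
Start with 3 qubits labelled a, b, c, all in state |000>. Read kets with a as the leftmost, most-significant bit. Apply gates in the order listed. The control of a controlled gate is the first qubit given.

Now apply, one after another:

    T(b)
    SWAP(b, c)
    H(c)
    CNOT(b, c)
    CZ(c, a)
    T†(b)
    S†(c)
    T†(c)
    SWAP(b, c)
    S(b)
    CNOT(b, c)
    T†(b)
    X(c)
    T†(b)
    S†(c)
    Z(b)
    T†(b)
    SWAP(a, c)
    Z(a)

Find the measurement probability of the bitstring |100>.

The probability of measuring |100> is 1/2.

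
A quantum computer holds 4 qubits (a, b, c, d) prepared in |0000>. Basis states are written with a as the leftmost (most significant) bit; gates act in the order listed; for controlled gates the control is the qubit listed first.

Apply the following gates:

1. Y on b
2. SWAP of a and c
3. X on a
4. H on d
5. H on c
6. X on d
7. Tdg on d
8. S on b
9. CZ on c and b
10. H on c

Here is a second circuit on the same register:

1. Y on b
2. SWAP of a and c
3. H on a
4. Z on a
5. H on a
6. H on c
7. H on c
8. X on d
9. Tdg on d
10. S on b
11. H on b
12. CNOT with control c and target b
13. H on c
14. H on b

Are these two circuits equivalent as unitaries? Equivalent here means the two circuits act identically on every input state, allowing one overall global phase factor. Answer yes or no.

No — the two circuits implement different unitaries, even allowing a global phase.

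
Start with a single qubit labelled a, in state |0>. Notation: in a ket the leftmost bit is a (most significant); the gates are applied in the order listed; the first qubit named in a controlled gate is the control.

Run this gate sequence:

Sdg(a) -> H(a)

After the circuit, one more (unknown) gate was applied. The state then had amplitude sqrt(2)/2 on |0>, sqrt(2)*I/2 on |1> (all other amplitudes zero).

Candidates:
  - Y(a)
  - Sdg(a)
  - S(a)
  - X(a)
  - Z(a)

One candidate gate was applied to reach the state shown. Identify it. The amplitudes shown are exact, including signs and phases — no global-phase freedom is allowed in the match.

The unique candidate consistent with the amplitudes is S(a).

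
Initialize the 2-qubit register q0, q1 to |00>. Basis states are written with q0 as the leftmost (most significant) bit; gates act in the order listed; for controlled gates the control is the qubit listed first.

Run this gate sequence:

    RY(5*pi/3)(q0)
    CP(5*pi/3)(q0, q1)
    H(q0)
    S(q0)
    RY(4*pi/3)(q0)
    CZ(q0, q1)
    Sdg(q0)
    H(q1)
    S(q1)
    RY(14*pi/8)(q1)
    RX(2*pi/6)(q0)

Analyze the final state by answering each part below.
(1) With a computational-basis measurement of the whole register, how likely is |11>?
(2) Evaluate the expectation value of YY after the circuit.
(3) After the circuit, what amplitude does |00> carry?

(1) Outcome |11> occurs with probability sqrt(3)/16 + 1/4.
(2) The observable YY averages to -3/4.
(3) |00> carries amplitude -3*sqrt(sqrt(2) + 2)/16 + sqrt(2 - sqrt(2))/16 + sqrt(6 - 3*sqrt(2))/16 + sqrt(3*sqrt(2) + 6)/16 - I*sqrt(3*sqrt(2) + 6)/16 - 3*I*sqrt(2 - sqrt(2))/16 - I*sqrt(sqrt(2) + 2)/16 + I*sqrt(6 - 3*sqrt(2))/16 in the final state.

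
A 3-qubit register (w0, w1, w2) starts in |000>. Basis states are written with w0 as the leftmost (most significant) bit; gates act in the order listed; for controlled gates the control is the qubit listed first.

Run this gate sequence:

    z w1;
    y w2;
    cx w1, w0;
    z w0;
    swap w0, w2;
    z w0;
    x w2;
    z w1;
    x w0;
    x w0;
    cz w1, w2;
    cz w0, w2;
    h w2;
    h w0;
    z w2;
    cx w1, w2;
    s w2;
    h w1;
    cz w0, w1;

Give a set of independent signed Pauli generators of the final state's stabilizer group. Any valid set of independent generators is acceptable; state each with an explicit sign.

The final state is stabilized by the group generated by -XZI, +ZXI, +IIY; other independent generating sets are equally valid.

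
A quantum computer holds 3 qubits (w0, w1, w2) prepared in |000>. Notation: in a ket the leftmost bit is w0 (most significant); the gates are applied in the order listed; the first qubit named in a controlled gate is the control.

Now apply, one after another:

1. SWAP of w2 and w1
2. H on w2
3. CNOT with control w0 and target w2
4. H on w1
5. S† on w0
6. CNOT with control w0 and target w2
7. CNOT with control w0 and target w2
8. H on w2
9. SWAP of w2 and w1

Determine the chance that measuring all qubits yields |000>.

A full measurement returns |000> with probability 1/2.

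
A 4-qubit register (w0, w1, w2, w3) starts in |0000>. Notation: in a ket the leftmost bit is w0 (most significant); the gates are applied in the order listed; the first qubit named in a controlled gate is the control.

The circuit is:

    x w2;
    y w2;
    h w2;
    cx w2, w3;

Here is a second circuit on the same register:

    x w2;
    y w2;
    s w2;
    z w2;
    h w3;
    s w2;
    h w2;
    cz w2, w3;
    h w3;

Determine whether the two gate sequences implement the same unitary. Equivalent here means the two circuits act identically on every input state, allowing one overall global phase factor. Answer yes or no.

Yes: on every input state the two circuits agree up to one overall phase factor.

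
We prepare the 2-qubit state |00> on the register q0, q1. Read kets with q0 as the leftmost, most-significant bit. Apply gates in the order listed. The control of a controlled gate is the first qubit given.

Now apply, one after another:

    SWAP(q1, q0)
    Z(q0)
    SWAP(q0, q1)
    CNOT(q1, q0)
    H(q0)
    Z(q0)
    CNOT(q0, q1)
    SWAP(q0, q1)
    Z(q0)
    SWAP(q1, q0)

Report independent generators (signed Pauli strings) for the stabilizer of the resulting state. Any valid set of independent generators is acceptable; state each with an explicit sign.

The final state is stabilized by the group generated by +XX, +ZZ; other independent generating sets are equally valid.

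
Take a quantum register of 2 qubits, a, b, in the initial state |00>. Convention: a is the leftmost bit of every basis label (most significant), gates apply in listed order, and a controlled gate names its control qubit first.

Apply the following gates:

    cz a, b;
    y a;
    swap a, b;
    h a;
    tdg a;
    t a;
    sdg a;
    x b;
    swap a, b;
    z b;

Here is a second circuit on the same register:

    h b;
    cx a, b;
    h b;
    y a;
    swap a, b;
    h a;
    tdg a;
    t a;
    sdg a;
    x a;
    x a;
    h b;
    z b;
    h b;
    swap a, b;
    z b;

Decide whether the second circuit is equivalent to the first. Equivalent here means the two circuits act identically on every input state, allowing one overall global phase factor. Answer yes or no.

Yes: on every input state the two circuits agree up to one overall phase factor.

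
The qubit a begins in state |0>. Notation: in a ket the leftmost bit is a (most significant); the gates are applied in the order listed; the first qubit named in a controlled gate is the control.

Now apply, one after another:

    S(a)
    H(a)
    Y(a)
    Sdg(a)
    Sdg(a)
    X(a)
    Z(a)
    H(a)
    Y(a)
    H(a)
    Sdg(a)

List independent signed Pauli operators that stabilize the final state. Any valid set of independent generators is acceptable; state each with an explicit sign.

The final state is stabilized by the group generated by -Y; other independent generating sets are equally valid.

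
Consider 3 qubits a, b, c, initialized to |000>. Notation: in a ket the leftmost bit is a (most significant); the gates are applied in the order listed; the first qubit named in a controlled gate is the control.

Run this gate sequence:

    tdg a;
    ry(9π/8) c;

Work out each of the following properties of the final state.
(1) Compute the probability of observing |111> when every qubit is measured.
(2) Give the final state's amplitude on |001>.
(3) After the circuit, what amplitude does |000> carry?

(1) The probability of measuring |111> is 0.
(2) |001> carries amplitude sin(7*pi/16) in the final state.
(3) The final state's coefficient on |000> equals -sin(pi/16).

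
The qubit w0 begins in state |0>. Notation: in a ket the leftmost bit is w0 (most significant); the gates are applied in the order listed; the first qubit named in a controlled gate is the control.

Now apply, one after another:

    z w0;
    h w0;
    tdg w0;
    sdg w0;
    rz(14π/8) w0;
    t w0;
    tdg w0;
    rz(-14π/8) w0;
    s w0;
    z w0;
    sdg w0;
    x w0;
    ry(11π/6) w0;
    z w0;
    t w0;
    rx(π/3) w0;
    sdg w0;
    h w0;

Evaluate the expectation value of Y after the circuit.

The expectation value of Y is -1/2 - sqrt(3)/4. Key observation: gates 4-9 undo each other exactly, leaving only the rest of the circuit to track.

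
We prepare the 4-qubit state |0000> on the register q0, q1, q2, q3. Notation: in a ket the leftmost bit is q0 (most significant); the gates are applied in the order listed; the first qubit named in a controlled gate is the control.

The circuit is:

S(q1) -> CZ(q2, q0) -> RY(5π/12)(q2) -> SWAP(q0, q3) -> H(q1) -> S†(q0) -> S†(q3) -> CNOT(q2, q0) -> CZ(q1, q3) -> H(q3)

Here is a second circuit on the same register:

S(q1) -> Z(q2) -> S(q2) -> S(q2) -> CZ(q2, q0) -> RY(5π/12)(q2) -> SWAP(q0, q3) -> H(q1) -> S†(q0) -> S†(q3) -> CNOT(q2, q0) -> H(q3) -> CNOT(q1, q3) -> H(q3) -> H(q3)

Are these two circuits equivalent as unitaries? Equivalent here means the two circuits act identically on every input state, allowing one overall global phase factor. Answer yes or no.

Yes — the two circuits implement the same unitary up to a global phase.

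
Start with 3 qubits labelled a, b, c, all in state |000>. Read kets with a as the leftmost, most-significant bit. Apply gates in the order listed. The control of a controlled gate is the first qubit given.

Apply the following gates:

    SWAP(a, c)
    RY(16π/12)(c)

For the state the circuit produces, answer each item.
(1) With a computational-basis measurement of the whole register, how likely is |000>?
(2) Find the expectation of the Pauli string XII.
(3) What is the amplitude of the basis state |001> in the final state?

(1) A full measurement returns |000> with probability 1/4.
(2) In the final state, XII has expectation 0.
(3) The final state's coefficient on |001> equals sqrt(3)/2.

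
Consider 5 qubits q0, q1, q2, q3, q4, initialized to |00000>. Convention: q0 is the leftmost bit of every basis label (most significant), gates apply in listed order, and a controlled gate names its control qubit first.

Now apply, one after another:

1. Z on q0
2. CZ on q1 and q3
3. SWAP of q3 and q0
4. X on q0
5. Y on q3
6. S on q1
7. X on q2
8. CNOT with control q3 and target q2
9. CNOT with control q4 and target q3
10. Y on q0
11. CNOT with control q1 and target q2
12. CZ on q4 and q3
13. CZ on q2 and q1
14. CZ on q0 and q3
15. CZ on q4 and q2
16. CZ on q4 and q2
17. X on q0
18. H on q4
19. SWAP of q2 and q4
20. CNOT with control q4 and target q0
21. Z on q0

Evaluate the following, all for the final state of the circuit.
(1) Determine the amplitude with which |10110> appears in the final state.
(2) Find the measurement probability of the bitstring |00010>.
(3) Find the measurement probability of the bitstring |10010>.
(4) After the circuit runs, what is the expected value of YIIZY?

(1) The amplitude on |10110> is -sqrt(2)/2. Key observation: gates 15-16 undo each other exactly, leaving only the rest of the circuit to track.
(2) The probability of measuring |00010> is 0.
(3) Outcome |10010> occurs with probability 1/2.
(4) In the final state, YIIZY has expectation 0.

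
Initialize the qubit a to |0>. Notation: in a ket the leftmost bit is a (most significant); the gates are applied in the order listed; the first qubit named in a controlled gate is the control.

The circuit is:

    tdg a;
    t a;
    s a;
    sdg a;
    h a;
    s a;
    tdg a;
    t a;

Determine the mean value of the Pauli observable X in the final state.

The expectation value of X is 0.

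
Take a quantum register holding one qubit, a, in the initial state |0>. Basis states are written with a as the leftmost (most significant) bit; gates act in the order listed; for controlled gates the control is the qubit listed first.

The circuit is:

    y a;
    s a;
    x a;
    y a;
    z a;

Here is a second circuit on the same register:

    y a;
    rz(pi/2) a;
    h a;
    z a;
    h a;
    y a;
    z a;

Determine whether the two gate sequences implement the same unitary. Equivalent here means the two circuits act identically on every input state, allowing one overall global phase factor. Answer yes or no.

Yes, they are equivalent — the unitaries differ by at most a global phase.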